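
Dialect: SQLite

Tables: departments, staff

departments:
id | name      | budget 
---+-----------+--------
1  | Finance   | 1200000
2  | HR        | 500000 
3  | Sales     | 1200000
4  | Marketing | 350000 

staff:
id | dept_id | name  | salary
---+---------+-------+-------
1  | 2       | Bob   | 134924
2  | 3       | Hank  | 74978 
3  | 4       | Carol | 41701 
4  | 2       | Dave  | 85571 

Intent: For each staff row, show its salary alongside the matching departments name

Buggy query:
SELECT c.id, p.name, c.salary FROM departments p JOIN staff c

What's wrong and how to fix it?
Bug: Missing join condition: each staff row is matched to all departments rows instead of just its own

Fix: Add ON c.dept_id = p.id to the JOIN

Corrected query:
SELECT c.id, p.name, c.salary FROM departments p JOIN staff c ON c.dept_id = p.id

Result:
id | name      | salary
---+-----------+-------
1  | HR        | 134924
2  | Sales     | 74978 
3  | Marketing | 41701 
4  | HR        | 85571 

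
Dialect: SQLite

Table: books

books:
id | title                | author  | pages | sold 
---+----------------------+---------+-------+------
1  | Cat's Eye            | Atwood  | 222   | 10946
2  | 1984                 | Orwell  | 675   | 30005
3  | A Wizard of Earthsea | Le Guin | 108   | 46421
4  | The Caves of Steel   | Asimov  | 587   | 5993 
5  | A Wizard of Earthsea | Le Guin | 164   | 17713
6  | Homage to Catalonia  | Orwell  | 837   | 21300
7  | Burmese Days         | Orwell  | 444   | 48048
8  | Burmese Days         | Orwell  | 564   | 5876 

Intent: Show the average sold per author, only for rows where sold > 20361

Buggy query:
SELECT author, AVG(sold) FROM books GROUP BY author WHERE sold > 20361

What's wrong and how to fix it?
Bug: WHERE cannot follow GROUP BY

Fix: Move the WHERE clause before GROUP BY

Corrected query:
SELECT author, AVG(sold) FROM books WHERE sold > 20361 GROUP BY author

Result:
author  | AVG(sold)   
--------+-------------
Le Guin | 46421       
Orwell  | 33117.666667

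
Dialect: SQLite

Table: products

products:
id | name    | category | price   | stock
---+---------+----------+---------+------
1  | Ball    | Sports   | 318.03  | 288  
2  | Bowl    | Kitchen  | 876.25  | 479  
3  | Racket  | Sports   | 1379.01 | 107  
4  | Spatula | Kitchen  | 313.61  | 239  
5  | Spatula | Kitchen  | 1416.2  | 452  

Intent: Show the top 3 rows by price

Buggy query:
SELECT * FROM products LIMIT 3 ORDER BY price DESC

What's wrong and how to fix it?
Bug: ORDER BY cannot follow LIMIT; LIMIT is the final clause

Fix: Sort with ORDER BY, then apply LIMIT

Corrected query:
SELECT * FROM products ORDER BY price DESC LIMIT 3

Result:
id | name    | category | price   | stock
---+---------+----------+---------+------
5  | Spatula | Kitchen  | 1416.2  | 452  
3  | Racket  | Sports   | 1379.01 | 107  
2  | Bowl    | Kitchen  | 876.25  | 479  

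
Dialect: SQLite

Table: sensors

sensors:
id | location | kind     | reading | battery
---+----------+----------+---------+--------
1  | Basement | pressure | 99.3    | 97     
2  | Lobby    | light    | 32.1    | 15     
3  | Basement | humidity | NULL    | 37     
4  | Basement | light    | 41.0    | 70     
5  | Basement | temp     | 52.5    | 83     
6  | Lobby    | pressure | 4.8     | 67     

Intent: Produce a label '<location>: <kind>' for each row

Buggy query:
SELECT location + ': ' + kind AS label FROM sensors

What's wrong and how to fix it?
Bug: '+' is numeric addition; on text columns SQLite converts them to 0 instead of concatenating

Fix: Replace + with || to concatenate text

Corrected query:
SELECT location || ': ' || kind AS label FROM sensors

Result:
label             
------------------
Basement: pressure
Lobby: light      
Basement: humidity
Basement: light   
Basement: temp    
Lobby: pressure   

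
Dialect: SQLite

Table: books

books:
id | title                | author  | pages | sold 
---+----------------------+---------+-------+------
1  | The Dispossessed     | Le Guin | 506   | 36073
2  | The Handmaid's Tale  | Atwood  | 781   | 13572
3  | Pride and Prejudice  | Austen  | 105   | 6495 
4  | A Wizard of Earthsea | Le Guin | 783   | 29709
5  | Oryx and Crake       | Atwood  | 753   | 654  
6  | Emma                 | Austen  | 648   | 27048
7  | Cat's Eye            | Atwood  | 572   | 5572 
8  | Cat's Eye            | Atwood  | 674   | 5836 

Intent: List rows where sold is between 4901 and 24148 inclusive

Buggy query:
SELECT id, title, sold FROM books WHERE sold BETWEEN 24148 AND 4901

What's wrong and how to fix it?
Bug: The bounds are reversed; BETWEEN a AND b requires a <= b to match anything

Fix: Write BETWEEN 4901 AND 24148

Corrected query:
SELECT id, title, sold FROM books WHERE sold BETWEEN 4901 AND 24148

Result:
id | title               | sold 
---+---------------------+------
2  | The Handmaid's Tale | 13572
3  | Pride and Prejudice | 6495 
7  | Cat's Eye           | 5572 
8  | Cat's Eye           | 5836 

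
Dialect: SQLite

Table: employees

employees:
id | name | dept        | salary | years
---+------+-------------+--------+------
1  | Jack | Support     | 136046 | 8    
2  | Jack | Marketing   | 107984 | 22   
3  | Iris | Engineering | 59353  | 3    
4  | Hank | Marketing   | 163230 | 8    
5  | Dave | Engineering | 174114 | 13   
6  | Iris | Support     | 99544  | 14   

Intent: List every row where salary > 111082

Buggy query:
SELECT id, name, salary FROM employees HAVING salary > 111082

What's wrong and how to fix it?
Bug: This is a non-aggregate query (no GROUP BY, no aggregates), so in SQLite the HAVING clause is invalid here; a row-level condition belongs in WHERE

Fix: Replace HAVING with WHERE since the condition applies to individual rows

Corrected query:
SELECT id, name, salary FROM employees WHERE salary > 111082

Result:
id | name | salary
---+------+-------
1  | Jack | 136046
4  | Hank | 163230
5  | Dave | 174114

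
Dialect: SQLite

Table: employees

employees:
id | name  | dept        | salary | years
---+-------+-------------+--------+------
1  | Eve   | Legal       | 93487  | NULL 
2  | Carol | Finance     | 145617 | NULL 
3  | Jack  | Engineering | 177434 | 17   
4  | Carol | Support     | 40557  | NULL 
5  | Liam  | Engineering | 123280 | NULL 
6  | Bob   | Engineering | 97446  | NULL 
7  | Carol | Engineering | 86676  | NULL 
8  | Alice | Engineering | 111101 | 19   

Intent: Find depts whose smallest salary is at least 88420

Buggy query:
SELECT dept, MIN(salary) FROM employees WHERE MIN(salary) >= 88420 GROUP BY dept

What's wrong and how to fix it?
Bug: Aggregates like MIN are computed per group after WHERE runs

Fix: Replace WHERE with HAVING after the GROUP BY

Corrected query:
SELECT dept, MIN(salary) FROM employees GROUP BY dept HAVING MIN(salary) >= 88420

Result:
dept    | MIN(salary)
--------+------------
Finance | 145617     
Legal   | 93487      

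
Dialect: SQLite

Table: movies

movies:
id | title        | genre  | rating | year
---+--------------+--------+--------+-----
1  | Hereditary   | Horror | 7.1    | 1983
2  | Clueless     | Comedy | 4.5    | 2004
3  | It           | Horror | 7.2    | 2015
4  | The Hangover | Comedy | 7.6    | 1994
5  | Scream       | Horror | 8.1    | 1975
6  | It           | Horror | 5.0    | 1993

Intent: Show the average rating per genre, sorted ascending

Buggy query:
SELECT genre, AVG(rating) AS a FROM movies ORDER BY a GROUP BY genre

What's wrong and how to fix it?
Bug: ORDER BY appears before GROUP BY; SQL clause order requires GROUP BY first

Fix: Reorder: SELECT … FROM … GROUP BY … ORDER BY …

Corrected query:
SELECT genre, AVG(rating) AS a FROM movies GROUP BY genre ORDER BY a

Result:
genre  | a   
-------+-----
Comedy | 6.05
Horror | 6.85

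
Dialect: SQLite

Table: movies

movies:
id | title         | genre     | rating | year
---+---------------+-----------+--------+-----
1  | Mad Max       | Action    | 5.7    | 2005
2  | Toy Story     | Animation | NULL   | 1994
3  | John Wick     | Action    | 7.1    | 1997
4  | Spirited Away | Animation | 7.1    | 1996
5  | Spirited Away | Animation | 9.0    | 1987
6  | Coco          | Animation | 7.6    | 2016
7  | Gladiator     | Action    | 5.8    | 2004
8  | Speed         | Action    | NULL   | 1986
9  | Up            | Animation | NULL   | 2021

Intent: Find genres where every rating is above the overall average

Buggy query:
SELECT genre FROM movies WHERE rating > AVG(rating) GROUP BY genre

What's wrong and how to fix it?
Bug: WHERE evaluates per row before aggregation, so AVG() is unavailable

Fix: Use a subquery for AVG and a HAVING MIN(...) filter so the condition holds for every row in the group

Corrected query:
SELECT genre FROM movies GROUP BY genre HAVING MIN(rating) > (SELECT AVG(rating) FROM movies)

Result:
genre    
---------
Animation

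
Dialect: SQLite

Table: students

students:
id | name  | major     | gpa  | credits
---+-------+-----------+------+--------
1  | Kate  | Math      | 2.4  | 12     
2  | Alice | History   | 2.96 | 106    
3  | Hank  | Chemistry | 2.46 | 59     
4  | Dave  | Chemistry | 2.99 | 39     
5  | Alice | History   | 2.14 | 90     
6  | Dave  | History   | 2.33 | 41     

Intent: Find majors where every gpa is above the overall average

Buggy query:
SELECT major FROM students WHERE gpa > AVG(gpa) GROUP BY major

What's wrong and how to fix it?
Bug: WHERE evaluates per row before aggregation, so AVG() is unavailable

Fix: Compute the overall average in a scalar subquery and compare each group's MIN against it in HAVING

Corrected query:
SELECT major FROM students GROUP BY major HAVING MIN(gpa) > (SELECT AVG(gpa) FROM students)

Result:
(no rows)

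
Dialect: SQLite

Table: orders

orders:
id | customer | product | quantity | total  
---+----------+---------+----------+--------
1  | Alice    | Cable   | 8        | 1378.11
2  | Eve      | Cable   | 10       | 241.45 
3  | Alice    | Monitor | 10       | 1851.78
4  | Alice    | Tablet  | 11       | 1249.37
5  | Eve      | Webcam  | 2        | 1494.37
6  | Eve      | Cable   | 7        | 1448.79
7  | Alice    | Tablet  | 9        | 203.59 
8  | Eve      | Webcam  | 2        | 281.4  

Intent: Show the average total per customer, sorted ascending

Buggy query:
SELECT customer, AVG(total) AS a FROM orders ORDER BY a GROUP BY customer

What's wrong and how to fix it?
Bug: GROUP BY must precede ORDER BY

Fix: Move ORDER BY to the end, after GROUP BY

Corrected query:
SELECT customer, AVG(total) AS a FROM orders GROUP BY customer ORDER BY a

Result:
customer | a        
---------+----------
Eve      | 866.5025 
Alice    | 1170.7125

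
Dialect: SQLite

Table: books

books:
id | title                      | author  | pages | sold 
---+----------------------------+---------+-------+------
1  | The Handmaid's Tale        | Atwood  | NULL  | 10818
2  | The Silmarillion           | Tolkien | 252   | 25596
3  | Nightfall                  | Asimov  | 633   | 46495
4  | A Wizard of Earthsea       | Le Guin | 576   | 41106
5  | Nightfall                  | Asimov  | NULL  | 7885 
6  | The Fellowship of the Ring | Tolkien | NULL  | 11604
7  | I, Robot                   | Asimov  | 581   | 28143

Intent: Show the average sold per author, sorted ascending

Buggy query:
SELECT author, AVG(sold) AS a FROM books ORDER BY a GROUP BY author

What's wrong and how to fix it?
Bug: GROUP BY must precede ORDER BY

Fix: Move ORDER BY to the end, after GROUP BY

Corrected query:
SELECT author, AVG(sold) AS a FROM books GROUP BY author ORDER BY a

Result:
author  | a           
--------+-------------
Atwood  | 10818       
Tolkien | 18600       
Asimov  | 27507.666667
Le Guin | 41106       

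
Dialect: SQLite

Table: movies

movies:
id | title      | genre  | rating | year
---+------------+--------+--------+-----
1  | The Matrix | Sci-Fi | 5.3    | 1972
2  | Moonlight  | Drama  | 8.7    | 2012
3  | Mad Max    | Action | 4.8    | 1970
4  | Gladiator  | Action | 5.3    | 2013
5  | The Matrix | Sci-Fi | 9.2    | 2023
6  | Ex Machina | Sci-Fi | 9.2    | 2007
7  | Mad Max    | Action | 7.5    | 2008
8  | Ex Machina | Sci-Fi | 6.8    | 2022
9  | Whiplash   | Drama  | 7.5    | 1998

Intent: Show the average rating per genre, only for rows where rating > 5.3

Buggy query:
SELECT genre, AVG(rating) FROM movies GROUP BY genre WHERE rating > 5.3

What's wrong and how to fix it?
Bug: Row-level WHERE must come before GROUP BY in the clause order

Fix: Move the WHERE clause before GROUP BY

Corrected query:
SELECT genre, AVG(rating) FROM movies WHERE rating > 5.3 GROUP BY genre

Result:
genre  | AVG(rating)
-------+------------
Action | 7.5        
Drama  | 8.1        
Sci-Fi | 8.4        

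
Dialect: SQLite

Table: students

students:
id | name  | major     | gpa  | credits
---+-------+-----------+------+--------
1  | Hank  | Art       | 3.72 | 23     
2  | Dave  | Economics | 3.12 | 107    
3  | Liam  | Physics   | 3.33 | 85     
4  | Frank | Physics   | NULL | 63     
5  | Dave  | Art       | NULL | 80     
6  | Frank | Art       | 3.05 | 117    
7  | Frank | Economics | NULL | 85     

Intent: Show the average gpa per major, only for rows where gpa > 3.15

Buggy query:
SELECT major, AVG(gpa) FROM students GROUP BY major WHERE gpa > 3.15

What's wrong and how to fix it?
Bug: Row-level WHERE must come before GROUP BY in the clause order

Fix: Move the WHERE clause before GROUP BY

Corrected query:
SELECT major, AVG(gpa) FROM students WHERE gpa > 3.15 GROUP BY major

Result:
major   | AVG(gpa)
--------+---------
Art     | 3.72    
Physics | 3.33    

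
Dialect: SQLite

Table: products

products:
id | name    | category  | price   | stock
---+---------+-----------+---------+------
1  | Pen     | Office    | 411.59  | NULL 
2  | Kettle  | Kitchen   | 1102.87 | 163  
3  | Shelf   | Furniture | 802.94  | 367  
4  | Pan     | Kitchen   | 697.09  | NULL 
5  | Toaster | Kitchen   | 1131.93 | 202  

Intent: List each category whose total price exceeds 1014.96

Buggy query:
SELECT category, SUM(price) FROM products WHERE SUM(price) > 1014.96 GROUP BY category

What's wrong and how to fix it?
Bug: SUM(price) is an aggregate, but WHERE filters rows before aggregation

Fix: Move the aggregate condition to a HAVING clause

Corrected query:
SELECT category, SUM(price) FROM products GROUP BY category HAVING SUM(price) > 1014.96

Result:
category | SUM(price)
---------+-----------
Kitchen  | 2931.89   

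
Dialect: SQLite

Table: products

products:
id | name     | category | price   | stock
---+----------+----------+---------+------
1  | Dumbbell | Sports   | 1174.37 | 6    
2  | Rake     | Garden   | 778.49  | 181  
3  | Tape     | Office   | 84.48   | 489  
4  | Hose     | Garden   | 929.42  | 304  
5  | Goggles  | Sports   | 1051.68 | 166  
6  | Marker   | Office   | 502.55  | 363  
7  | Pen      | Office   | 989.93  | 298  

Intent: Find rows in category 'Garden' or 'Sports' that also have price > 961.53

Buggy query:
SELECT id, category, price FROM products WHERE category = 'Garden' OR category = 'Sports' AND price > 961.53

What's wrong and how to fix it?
Bug: AND binds tighter than OR, so this parses as category = 'Garden' OR (category = 'Sports' AND price > 961.53)

Fix: Group the OR with parentheses (or use IN), then AND the threshold

Corrected query:
SELECT id, category, price FROM products WHERE (category = 'Garden' OR category = 'Sports') AND price > 961.53

Result:
id | category | price  
---+----------+--------
1  | Sports   | 1174.37
5  | Sports   | 1051.68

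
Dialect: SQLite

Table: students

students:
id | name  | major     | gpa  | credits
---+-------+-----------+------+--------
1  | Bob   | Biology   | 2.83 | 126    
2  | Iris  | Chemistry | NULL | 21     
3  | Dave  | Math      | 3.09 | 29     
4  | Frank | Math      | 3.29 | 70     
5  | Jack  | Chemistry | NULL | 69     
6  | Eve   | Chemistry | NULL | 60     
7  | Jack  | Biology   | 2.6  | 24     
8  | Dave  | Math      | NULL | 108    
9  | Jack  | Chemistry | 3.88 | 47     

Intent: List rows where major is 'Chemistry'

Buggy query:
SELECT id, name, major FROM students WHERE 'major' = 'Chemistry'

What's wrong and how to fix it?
Bug: 'major' in single quotes is a string literal, not the column; the comparison is literal-vs-literal and never true

Fix: Remove the quotes around the column name (or use double quotes for an identifier)

Corrected query:
SELECT id, name, major FROM students WHERE major = 'Chemistry'

Result:
id | name | major    
---+------+----------
2  | Iris | Chemistry
5  | Jack | Chemistry
6  | Eve  | Chemistry
9  | Jack | Chemistry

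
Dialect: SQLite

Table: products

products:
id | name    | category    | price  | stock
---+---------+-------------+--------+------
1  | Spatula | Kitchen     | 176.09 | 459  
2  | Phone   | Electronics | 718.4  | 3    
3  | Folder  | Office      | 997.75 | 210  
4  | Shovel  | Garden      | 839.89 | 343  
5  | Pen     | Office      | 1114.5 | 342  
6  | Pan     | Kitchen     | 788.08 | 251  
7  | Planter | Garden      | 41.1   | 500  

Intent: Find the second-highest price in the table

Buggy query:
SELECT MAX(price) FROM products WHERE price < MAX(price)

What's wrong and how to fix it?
Bug: MAX(price) on the right of the comparison is an aggregate-in-WHERE error

Fix: Compute the overall MAX in a subquery, then take MAX of rows below it

Corrected query:
SELECT MAX(price) FROM products WHERE price < (SELECT MAX(price) FROM products)

Result:
MAX(price)
----------
997.75    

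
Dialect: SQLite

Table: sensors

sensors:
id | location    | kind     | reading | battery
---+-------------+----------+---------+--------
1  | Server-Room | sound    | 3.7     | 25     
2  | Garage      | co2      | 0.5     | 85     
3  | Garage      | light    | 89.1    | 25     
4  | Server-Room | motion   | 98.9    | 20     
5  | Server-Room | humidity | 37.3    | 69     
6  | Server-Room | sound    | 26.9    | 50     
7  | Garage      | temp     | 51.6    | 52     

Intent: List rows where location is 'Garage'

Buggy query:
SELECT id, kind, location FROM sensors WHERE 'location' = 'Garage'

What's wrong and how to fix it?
Bug: 'location' in single quotes is a string literal, not the column; the comparison is literal-vs-literal and never true

Fix: Reference the column as location without single quotes

Corrected query:
SELECT id, kind, location FROM sensors WHERE location = 'Garage'

Result:
id | kind  | location
---+-------+---------
2  | co2   | Garage  
3  | light | Garage  
7  | temp  | Garage  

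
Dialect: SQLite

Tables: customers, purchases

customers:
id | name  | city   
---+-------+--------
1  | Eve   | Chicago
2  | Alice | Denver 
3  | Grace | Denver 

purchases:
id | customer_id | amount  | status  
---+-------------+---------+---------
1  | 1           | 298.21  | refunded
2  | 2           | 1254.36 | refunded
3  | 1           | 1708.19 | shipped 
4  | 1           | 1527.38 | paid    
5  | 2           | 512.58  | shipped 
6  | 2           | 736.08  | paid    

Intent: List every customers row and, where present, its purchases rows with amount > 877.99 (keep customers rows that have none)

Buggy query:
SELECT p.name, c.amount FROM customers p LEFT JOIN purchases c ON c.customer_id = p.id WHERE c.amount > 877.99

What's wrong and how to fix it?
Bug: A WHERE condition on the right-hand table after LEFT JOIN drops unmatched parents

Fix: Move the right-table condition into the ON clause so unmatched parents are kept

Corrected query:
SELECT p.name, c.amount FROM customers p LEFT JOIN purchases c ON c.customer_id = p.id AND c.amount > 877.99

Result:
name  | amount 
------+--------
Eve   | 1527.38
Eve   | 1708.19
Alice | 1254.36
Grace | NULL   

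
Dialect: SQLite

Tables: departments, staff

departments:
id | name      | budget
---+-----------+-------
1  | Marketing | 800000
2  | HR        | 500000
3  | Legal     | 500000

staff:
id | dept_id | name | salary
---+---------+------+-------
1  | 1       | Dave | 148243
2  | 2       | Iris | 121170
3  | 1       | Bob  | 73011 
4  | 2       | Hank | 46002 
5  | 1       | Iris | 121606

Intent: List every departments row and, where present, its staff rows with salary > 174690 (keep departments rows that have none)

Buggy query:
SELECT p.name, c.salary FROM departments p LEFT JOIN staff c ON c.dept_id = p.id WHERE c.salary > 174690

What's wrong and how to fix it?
Bug: Filtering c.salary in WHERE discards the NULL rows produced by LEFT JOIN, turning it into an inner join

Fix: Put 'c.salary > 174690' in the JOIN's ON clause instead of WHERE

Corrected query:
SELECT p.name, c.salary FROM departments p LEFT JOIN staff c ON c.dept_id = p.id AND c.salary > 174690

Result:
name      | salary
----------+-------
Marketing | NULL  
HR        | NULL  
Legal     | NULL  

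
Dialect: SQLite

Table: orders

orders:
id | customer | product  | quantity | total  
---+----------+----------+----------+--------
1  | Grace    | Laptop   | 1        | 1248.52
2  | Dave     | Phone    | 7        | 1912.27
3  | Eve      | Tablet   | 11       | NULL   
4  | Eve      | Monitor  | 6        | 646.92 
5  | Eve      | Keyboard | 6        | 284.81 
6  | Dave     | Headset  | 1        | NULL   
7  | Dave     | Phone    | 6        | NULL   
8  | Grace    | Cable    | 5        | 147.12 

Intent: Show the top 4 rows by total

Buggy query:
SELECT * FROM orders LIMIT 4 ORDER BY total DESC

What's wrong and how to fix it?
Bug: LIMIT must come after ORDER BY

Fix: Swap the clauses: ORDER BY first, then LIMIT

Corrected query:
SELECT * FROM orders ORDER BY total DESC LIMIT 4

Result:
id | customer | product  | quantity | total  
---+----------+----------+----------+--------
2  | Dave     | Phone    | 7        | 1912.27
1  | Grace    | Laptop   | 1        | 1248.52
4  | Eve      | Monitor  | 6        | 646.92 
5  | Eve      | Keyboard | 6        | 284.81 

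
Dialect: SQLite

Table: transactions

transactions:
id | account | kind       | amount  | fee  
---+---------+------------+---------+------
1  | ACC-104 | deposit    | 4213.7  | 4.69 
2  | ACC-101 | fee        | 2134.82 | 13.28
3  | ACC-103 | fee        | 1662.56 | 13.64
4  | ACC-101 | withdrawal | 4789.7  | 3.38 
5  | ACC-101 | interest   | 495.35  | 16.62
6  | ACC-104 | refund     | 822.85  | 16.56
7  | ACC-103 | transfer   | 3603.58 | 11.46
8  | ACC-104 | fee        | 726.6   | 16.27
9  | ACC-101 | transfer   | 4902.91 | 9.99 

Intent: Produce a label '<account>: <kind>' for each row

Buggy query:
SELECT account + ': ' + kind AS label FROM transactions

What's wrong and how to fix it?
Bug: SQLite uses || for string concatenation; + coerces text to numbers (yielding 0)

Fix: Replace + with || to concatenate text

Corrected query:
SELECT account || ': ' || kind AS label FROM transactions

Result:
label              
-------------------
ACC-104: deposit   
ACC-101: fee       
ACC-103: fee       
ACC-101: withdrawal
ACC-101: interest  
ACC-104: refund    
ACC-103: transfer  
ACC-104: fee       
ACC-101: transfer  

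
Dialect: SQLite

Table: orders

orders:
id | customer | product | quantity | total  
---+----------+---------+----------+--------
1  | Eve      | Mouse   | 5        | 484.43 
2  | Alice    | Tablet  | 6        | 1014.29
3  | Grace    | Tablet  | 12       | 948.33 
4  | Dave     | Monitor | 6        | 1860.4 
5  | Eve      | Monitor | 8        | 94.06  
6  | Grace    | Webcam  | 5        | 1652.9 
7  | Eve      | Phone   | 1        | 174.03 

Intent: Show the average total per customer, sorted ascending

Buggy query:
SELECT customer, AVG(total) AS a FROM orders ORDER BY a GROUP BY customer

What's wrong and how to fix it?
Bug: GROUP BY must precede ORDER BY

Fix: Move ORDER BY to the end, after GROUP BY

Corrected query:
SELECT customer, AVG(total) AS a FROM orders GROUP BY customer ORDER BY a

Result:
customer | a       
---------+---------
Eve      | 250.84  
Alice    | 1014.29 
Grace    | 1300.615
Dave     | 1860.4  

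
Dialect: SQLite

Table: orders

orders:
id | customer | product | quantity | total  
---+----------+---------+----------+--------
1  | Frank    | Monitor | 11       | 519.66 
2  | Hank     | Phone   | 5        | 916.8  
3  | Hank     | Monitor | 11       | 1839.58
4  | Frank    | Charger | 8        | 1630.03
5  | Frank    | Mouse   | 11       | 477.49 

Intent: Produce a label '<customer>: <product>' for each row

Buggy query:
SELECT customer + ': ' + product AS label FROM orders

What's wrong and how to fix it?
Bug: SQLite uses || for string concatenation; + coerces text to numbers (yielding 0)

Fix: Replace + with || to concatenate text

Corrected query:
SELECT customer || ': ' || product AS label FROM orders

Result:
label         
--------------
Frank: Monitor
Hank: Phone   
Hank: Monitor 
Frank: Charger
Frank: Mouse  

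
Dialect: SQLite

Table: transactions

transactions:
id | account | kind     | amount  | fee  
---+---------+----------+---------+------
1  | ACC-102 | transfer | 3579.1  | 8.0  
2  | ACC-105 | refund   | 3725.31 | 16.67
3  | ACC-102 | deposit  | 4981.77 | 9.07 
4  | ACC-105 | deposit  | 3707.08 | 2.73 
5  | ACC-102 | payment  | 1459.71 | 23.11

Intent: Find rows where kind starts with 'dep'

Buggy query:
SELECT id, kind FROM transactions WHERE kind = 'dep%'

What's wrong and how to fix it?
Bug: '=' compares the literal string including the % character; pattern matching needs LIKE

Fix: Replace '=' with LIKE so 'dep%' is treated as a pattern

Corrected query:
SELECT id, kind FROM transactions WHERE kind LIKE 'dep%'

Result:
id | kind   
---+--------
3  | deposit
4  | deposit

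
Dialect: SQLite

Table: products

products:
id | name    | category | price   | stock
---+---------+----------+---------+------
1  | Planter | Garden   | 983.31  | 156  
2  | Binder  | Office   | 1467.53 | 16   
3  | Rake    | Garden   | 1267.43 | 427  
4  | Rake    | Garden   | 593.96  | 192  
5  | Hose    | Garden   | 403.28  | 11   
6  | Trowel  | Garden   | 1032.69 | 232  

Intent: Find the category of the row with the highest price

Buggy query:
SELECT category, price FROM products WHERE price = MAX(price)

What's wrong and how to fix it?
Bug: WHERE is evaluated per row; an aggregate over the whole table isn't defined there

Fix: Wrap MAX in a scalar subquery so WHERE compares against a single value

Corrected query:
SELECT category, price FROM products WHERE price = (SELECT MAX(price) FROM products)

Result:
category | price  
---------+--------
Office   | 1467.53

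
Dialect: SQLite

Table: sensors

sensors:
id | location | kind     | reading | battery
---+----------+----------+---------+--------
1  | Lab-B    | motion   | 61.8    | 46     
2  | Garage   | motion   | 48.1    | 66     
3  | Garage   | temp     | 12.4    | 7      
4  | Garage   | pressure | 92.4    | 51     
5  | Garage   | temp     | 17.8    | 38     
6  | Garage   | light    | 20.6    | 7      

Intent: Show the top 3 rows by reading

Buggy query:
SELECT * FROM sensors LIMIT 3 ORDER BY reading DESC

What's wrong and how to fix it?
Bug: LIMIT must come after ORDER BY

Fix: Sort with ORDER BY, then apply LIMIT

Corrected query:
SELECT * FROM sensors ORDER BY reading DESC LIMIT 3

Result:
id | location | kind     | reading | battery
---+----------+----------+---------+--------
4  | Garage   | pressure | 92.4    | 51     
1  | Lab-B    | motion   | 61.8    | 46     
2  | Garage   | motion   | 48.1    | 66     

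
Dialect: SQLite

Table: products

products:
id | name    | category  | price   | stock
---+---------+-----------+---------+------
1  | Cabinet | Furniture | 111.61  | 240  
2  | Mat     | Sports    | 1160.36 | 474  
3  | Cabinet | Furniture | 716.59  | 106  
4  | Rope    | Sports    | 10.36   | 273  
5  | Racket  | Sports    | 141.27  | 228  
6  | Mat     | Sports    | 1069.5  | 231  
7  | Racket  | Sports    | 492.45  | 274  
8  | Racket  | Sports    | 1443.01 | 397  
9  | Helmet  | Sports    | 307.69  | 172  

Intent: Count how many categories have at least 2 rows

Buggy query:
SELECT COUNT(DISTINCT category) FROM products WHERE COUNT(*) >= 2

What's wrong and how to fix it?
Bug: COUNT(*) cannot appear in WHERE; the per-group count doesn't exist yet

Fix: Group first with HAVING COUNT(*) >= 2, then COUNT the resulting groups

Corrected query:
SELECT COUNT(*) FROM (SELECT category FROM products GROUP BY category HAVING COUNT(*) >= 2)

Result:
COUNT(*)
--------
2       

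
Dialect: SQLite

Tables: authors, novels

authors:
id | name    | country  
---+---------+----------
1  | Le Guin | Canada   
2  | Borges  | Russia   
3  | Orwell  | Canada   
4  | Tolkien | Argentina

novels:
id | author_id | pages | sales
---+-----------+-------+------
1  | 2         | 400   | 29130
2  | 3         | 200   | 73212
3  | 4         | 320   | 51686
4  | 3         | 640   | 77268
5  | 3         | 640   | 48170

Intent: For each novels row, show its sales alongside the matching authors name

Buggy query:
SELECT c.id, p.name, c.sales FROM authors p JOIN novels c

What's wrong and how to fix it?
Bug: JOIN with no ON clause produces a cartesian product; every novels row pairs with every authors row

Fix: Specify the join condition linking the foreign key to the parent id

Corrected query:
SELECT c.id, p.name, c.sales FROM authors p JOIN novels c ON c.author_id = p.id

Result:
id | name    | sales
---+---------+------
1  | Borges  | 29130
2  | Orwell  | 73212
3  | Tolkien | 51686
4  | Orwell  | 77268
5  | Orwell  | 48170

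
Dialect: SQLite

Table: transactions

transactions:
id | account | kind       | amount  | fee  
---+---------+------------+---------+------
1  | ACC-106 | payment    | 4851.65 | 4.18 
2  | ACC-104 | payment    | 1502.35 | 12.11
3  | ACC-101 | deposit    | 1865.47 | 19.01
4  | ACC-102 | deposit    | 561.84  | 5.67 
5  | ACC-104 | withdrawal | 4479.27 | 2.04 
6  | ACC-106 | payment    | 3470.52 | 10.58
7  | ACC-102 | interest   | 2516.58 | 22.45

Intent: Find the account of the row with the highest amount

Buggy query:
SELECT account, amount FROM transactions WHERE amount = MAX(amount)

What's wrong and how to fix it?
Bug: MAX(amount) is an aggregate and cannot be used directly in WHERE

Fix: Wrap MAX in a scalar subquery so WHERE compares against a single value

Corrected query:
SELECT account, amount FROM transactions WHERE amount = (SELECT MAX(amount) FROM transactions)

Result:
account | amount 
--------+--------
ACC-106 | 4851.65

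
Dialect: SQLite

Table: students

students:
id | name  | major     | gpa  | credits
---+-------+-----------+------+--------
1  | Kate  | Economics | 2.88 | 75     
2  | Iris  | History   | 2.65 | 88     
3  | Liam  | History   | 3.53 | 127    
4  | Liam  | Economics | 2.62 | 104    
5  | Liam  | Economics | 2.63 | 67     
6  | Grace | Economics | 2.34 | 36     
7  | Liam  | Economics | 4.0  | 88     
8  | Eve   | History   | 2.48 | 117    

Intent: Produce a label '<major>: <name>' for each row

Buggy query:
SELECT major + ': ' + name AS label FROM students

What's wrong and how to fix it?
Bug: '+' is numeric addition; on text columns SQLite converts them to 0 instead of concatenating

Fix: Replace + with || to concatenate text

Corrected query:
SELECT major || ': ' || name AS label FROM students

Result:
label           
----------------
Economics: Kate 
History: Iris   
History: Liam   
Economics: Liam 
Economics: Liam 
Economics: Grace
Economics: Liam 
History: Eve    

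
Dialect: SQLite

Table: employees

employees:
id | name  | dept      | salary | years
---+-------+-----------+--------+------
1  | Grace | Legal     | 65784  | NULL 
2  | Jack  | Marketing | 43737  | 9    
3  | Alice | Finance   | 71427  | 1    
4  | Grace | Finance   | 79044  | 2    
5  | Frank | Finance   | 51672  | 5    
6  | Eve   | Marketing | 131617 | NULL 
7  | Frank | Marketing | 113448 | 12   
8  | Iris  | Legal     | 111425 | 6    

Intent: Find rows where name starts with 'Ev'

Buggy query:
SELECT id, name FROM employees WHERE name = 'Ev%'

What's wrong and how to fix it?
Bug: Wildcards only work with LIKE; '=' treats '%' as a literal character

Fix: Replace '=' with LIKE so 'Ev%' is treated as a pattern

Corrected query:
SELECT id, name FROM employees WHERE name LIKE 'Ev%'

Result:
id | name
---+-----
6  | Eve 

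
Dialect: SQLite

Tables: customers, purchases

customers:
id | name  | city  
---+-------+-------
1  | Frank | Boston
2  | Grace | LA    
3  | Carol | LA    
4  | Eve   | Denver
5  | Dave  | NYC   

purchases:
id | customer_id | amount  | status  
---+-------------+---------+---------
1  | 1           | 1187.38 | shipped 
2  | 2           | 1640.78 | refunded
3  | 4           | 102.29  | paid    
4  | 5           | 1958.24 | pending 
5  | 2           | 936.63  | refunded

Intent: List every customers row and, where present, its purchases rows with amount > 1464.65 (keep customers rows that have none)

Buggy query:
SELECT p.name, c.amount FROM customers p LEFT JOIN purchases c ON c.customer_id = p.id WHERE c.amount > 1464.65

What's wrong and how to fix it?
Bug: Filtering c.amount in WHERE discards the NULL rows produced by LEFT JOIN, turning it into an inner join

Fix: Put 'c.amount > 1464.65' in the JOIN's ON clause instead of WHERE

Corrected query:
SELECT p.name, c.amount FROM customers p LEFT JOIN purchases c ON c.customer_id = p.id AND c.amount > 1464.65

Result:
name  | amount 
------+--------
Frank | NULL   
Grace | 1640.78
Carol | NULL   
Eve   | NULL   
Dave  | 1958.24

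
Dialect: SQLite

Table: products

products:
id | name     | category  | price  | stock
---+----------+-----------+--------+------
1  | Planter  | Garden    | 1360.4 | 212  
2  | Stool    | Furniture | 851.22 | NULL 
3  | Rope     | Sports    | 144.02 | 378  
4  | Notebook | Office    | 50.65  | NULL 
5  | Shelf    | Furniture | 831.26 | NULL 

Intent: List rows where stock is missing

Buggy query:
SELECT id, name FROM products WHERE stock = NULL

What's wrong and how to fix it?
Bug: '= NULL' is always unknown in SQL three-valued logic, so no rows match

Fix: Use IS NULL to test for NULL

Corrected query:
SELECT id, name FROM products WHERE stock IS NULL

Result:
id | name    
---+---------
2  | Stool   
4  | Notebook
5  | Shelf   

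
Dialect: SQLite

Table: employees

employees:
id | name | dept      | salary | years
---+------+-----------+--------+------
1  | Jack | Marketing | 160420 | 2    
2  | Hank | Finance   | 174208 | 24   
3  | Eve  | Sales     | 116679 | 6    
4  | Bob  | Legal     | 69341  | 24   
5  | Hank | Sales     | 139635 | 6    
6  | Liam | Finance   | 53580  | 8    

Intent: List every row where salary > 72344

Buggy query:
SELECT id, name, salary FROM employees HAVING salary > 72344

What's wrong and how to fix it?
Bug: This is a non-aggregate query (no GROUP BY, no aggregates), so in SQLite the HAVING clause is invalid here; a row-level condition belongs in WHERE

Fix: Replace HAVING with WHERE since the condition applies to individual rows

Corrected query:
SELECT id, name, salary FROM employees WHERE salary > 72344

Result:
id | name | salary
---+------+-------
1  | Jack | 160420
2  | Hank | 174208
3  | Eve  | 116679
5  | Hank | 139635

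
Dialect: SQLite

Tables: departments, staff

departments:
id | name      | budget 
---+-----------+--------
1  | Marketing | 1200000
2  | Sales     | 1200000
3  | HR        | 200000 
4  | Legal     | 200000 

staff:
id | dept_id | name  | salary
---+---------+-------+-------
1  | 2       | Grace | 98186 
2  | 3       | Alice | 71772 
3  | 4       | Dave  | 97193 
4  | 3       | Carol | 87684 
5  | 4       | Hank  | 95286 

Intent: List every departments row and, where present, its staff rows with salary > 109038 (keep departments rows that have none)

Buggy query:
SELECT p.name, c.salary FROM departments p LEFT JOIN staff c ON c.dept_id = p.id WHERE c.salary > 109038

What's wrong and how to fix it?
Bug: Filtering c.salary in WHERE discards the NULL rows produced by LEFT JOIN, turning it into an inner join

Fix: Move the right-table condition into the ON clause so unmatched parents are kept

Corrected query:
SELECT p.name, c.salary FROM departments p LEFT JOIN staff c ON c.dept_id = p.id AND c.salary > 109038

Result:
name      | salary
----------+-------
Marketing | NULL  
Sales     | NULL  
HR        | NULL  
Legal     | NULL  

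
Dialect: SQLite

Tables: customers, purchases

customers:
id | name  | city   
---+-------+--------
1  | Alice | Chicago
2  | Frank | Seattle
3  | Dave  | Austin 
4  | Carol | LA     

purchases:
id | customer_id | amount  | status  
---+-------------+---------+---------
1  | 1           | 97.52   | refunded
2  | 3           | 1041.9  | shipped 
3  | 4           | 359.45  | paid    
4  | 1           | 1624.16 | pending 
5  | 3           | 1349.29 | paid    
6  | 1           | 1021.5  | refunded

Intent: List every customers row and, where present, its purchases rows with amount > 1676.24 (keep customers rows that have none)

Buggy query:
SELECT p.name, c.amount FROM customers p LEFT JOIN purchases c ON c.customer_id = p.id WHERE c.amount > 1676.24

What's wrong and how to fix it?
Bug: A WHERE condition on the right-hand table after LEFT JOIN drops unmatched parents

Fix: Put 'c.amount > 1676.24' in the JOIN's ON clause instead of WHERE

Corrected query:
SELECT p.name, c.amount FROM customers p LEFT JOIN purchases c ON c.customer_id = p.id AND c.amount > 1676.24

Result:
name  | amount
------+-------
Alice | NULL  
Frank | NULL  
Dave  | NULL  
Carol | NULL  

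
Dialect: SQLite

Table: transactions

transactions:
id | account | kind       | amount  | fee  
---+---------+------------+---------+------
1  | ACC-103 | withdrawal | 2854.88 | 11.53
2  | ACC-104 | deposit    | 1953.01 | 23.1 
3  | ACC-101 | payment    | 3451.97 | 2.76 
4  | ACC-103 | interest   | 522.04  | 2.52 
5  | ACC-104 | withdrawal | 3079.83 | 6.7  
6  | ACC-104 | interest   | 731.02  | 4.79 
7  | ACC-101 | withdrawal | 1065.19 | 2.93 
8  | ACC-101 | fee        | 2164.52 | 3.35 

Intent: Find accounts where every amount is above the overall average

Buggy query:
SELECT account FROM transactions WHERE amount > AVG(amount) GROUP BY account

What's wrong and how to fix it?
Bug: WHERE evaluates per row before aggregation, so AVG() is unavailable

Fix: Use a subquery for AVG and a HAVING MIN(...) filter so the condition holds for every row in the group

Corrected query:
SELECT account FROM transactions GROUP BY account HAVING MIN(amount) > (SELECT AVG(amount) FROM transactions)

Result:
(no rows)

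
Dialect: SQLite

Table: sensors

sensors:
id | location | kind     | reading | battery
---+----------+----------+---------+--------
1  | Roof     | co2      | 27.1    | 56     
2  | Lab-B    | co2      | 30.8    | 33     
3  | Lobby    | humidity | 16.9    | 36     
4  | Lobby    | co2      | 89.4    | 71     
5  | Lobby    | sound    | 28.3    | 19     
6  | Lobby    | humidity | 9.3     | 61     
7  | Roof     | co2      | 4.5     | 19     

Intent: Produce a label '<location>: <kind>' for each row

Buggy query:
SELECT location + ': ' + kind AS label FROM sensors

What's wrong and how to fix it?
Bug: '+' is numeric addition; on text columns SQLite converts them to 0 instead of concatenating

Fix: Use the || operator for string concatenation

Corrected query:
SELECT location || ': ' || kind AS label FROM sensors

Result:
label          
---------------
Roof: co2      
Lab-B: co2     
Lobby: humidity
Lobby: co2     
Lobby: sound   
Lobby: humidity
Roof: co2      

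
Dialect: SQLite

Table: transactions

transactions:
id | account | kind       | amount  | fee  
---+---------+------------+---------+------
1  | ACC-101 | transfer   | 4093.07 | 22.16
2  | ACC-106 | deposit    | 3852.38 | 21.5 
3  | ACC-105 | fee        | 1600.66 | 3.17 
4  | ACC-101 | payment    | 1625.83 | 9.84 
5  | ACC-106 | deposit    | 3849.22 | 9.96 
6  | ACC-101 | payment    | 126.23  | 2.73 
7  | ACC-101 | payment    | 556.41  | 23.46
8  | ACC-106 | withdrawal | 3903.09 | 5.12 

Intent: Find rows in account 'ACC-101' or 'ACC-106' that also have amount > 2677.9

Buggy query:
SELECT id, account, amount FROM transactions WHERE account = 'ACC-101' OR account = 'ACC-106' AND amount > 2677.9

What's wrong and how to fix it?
Bug: Without parentheses, AND is evaluated before OR, so the amount filter only applies to the 'ACC-106' branch

Fix: Add parentheses around the OR so the AND applies to both alternatives

Corrected query:
SELECT id, account, amount FROM transactions WHERE (account = 'ACC-101' OR account = 'ACC-106') AND amount > 2677.9

Result:
id | account | amount 
---+---------+--------
1  | ACC-101 | 4093.07
2  | ACC-106 | 3852.38
5  | ACC-106 | 3849.22
8  | ACC-106 | 3903.09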